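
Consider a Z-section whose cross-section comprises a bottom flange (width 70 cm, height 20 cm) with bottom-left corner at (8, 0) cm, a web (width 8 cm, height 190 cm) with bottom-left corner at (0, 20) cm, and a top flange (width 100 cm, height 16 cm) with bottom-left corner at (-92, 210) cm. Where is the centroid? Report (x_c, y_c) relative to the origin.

Part | A | x̄ᵢ | ȳᵢ | A·x̄ᵢ | A·ȳᵢ
bottom flange | 1400.00 | 43.00 | 10.00 | 60200.00 | 14000.00
web | 1520.00 | 4.00 | 115.00 | 6080.00 | 174800.00
top flange | 1600.00 | -42.00 | 218.00 | -67200.00 | 348800.00
Σ | 4520.00 |  |  | -920.00 | 537600.00
x_c = -920.00 / 4520.00 = -0.20 cm
y_c = 537600.00 / 4520.00 = 118.94 cm

x_c = -0.20 cm, y_c = 118.94 cm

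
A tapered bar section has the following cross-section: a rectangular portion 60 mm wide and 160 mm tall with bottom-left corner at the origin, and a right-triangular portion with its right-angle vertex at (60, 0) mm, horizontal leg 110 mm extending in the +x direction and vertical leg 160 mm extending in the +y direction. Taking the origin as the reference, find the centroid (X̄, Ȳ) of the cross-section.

rectangular portion: A = 60 × 160 = 9600.00, centroid at (30.00, 80.00).
triangular portion: A = ½·110·160 = 8800.00, centroid at (96.67, 53.33).
ΣA = 18400.00 mm², ΣAX̄ = 1138666.67 mm³, ΣAȲ = 1237333.33 mm³.
X̄ = 1138666.67/18400.00 = 61.88 mm; Ȳ = 1237333.33/18400.00 = 67.25 mm.

X̄ = 61.88 mm, Ȳ = 67.25 mm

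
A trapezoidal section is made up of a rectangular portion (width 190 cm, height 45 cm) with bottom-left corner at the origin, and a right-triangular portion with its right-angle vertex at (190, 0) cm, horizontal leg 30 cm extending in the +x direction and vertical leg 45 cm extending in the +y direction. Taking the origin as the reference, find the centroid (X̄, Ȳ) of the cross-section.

X̄ = 102.68 cm, Ȳ = 21.95 cm

Part | A | x̄ᵢ | ȳᵢ | A·x̄ᵢ | A·ȳᵢ
rectangular portion | 8550.00 | 95.00 | 22.50 | 812250.00 | 192375.00
triangular portion | 675.00 | 200.00 | 15.00 | 135000.00 | 10125.00
Σ | 9225.00 |  |  | 947250.00 | 202500.00
X̄ = 947250.00 / 9225.00 = 102.68 cm
Ȳ = 202500.00 / 9225.00 = 21.95 cm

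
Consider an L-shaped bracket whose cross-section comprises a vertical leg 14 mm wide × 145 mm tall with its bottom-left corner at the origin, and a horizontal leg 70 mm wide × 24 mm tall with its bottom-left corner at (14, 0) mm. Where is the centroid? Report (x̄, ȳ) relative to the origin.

x̄ = 26.02 mm, ȳ = 45.10 mm

vertical leg: A = 14 × 145 = 2030.00, centroid at (7.00, 72.50).
horizontal leg: A = 70 × 24 = 1680.00, centroid at (49.00, 12.00).
ΣA = 3710.00 mm², ΣAx̄ = 96530.00 mm³, ΣAȳ = 167335.00 mm³.
x̄ = 96530.00/3710.00 = 26.02 mm; ȳ = 167335.00/3710.00 = 45.10 mm.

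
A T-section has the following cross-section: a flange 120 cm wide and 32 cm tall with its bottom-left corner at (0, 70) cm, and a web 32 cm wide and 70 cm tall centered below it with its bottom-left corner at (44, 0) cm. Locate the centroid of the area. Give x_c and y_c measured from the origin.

Part | A | x̄ᵢ | ȳᵢ | A·x̄ᵢ | A·ȳᵢ
web | 2240.00 | 60.00 | 35.00 | 134400.00 | 78400.00
flange | 3840.00 | 60.00 | 86.00 | 230400.00 | 330240.00
Σ | 6080.00 |  |  | 364800.00 | 408640.00
x_c = 364800.00 / 6080.00 = 60.00 cm
y_c = 408640.00 / 6080.00 = 67.21 cm

x_c = 60.00 cm, y_c = 67.21 cm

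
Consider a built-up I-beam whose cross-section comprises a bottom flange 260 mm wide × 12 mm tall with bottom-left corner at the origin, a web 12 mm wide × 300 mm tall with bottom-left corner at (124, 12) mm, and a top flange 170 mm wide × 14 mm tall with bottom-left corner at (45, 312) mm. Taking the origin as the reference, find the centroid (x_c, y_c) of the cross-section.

x_c = 130.00 mm, y_c = 149.58 mm

bottom flange: A = 260 × 12 = 3120.00, centroid at (130.00, 6.00).
web: A = 12 × 300 = 3600.00, centroid at (130.00, 162.00).
top flange: A = 170 × 14 = 2380.00, centroid at (130.00, 319.00).
ΣA = 9100.00 mm²
ΣAx_c = (3120.00)(130.00) + (3600.00)(130.00) + (2380.00)(130.00) = 1183000.00 mm³
ΣAy_c = (3120.00)(6.00) + (3600.00)(162.00) + (2380.00)(319.00) = 1361140.00 mm³
x_c = 1183000.00 / 9100.00 = 130.00 mm
y_c = 1361140.00 / 9100.00 = 149.58 mm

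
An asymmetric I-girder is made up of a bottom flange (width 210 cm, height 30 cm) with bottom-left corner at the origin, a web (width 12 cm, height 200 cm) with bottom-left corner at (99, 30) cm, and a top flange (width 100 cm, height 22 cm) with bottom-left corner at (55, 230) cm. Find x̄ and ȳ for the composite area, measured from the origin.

bottom flange: A = 210 × 30 = 6300.00, centroid at (105.00, 15.00).
web: A = 12 × 200 = 2400.00, centroid at (105.00, 130.00).
top flange: A = 100 × 22 = 2200.00, centroid at (105.00, 241.00).
ΣA = 10900.00 cm²
ΣAx̄ = (6300.00)(105.00) + (2400.00)(105.00) + (2200.00)(105.00) = 1144500.00 cm³
ΣAȳ = (6300.00)(15.00) + (2400.00)(130.00) + (2200.00)(241.00) = 936700.00 cm³
x̄ = 1144500.00 / 10900.00 = 105.00 cm
ȳ = 936700.00 / 10900.00 = 85.94 cm

x̄ = 105.00 cm, ȳ = 85.94 cm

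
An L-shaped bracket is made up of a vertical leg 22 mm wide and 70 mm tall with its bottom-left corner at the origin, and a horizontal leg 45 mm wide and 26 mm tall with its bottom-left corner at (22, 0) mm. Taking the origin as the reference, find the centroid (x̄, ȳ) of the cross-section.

Part | A | x̄ᵢ | ȳᵢ | A·x̄ᵢ | A·ȳᵢ
vertical leg | 1540.00 | 11.00 | 35.00 | 16940.00 | 53900.00
horizontal leg | 1170.00 | 44.50 | 13.00 | 52065.00 | 15210.00
Σ | 2710.00 |  |  | 69005.00 | 69110.00
x̄ = 69005.00 / 2710.00 = 25.46 mm
ȳ = 69110.00 / 2710.00 = 25.50 mm

x̄ = 25.46 mm, ȳ = 25.50 mm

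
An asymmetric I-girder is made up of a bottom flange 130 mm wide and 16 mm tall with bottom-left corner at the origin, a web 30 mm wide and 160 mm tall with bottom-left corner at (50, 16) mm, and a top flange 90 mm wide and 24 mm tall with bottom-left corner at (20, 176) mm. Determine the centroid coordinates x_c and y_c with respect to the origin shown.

bottom flange: A = 130 × 16 = 2080.00, centroid at (65.00, 8.00).
web: A = 30 × 160 = 4800.00, centroid at (65.00, 96.00).
top flange: A = 90 × 24 = 2160.00, centroid at (65.00, 188.00).
ΣA = 9040.00 mm²
ΣAx_c = (2080.00)(65.00) + (4800.00)(65.00) + (2160.00)(65.00) = 587600.00 mm³
ΣAy_c = (2080.00)(8.00) + (4800.00)(96.00) + (2160.00)(188.00) = 883520.00 mm³
x_c = 587600.00 / 9040.00 = 65.00 mm
y_c = 883520.00 / 9040.00 = 97.73 mm

x_c = 65.00 mm, y_c = 97.73 mm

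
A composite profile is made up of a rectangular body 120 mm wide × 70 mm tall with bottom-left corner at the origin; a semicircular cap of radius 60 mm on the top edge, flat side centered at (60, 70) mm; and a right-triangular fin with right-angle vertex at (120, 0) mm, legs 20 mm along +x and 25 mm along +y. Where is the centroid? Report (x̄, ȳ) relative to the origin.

x̄ = 61.17 mm, ȳ = 58.44 mm

rectangular body: A = 120 × 70 = 8400.00, centroid at (60.00, 35.00).
semicircular top: A = ½π·60² = 5654.87, centroid at (60.00, 95.46).
triangular fin: A = ½·20·25 = 250.00, centroid at (126.67, 8.33).
ΣA = 14304.87 mm²
ΣAx̄ = (8400.00)(60.00) + (5654.87)(60.00) + (250.00)(126.67) = 874958.67 mm³
ΣAȳ = (8400.00)(35.00) + (5654.87)(95.46) + (250.00)(8.33) = 835924.01 mm³
x̄ = 874958.67 / 14304.87 = 61.17 mm
ȳ = 835924.01 / 14304.87 = 58.44 mm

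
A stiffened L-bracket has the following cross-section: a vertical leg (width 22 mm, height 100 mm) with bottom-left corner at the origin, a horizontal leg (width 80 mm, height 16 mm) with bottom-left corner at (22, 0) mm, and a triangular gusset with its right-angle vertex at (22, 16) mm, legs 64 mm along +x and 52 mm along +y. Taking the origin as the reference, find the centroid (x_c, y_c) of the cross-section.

x_c = 34.15 mm, y_c = 34.16 mm

vertical leg: A = 22 × 100 = 2200.00, centroid at (11.00, 50.00).
horizontal leg: A = 80 × 16 = 1280.00, centroid at (62.00, 8.00).
gusset: A = ½·64·52 = 1664.00, centroid at (43.33, 33.33).
ΣA = 5144.00 mm²
ΣAx_c = (2200.00)(11.00) + (1280.00)(62.00) + (1664.00)(43.33) = 175666.67 mm³
ΣAy_c = (2200.00)(50.00) + (1280.00)(8.00) + (1664.00)(33.33) = 175706.67 mm³
x_c = 175666.67 / 5144.00 = 34.15 mm
y_c = 175706.67 / 5144.00 = 34.16 mm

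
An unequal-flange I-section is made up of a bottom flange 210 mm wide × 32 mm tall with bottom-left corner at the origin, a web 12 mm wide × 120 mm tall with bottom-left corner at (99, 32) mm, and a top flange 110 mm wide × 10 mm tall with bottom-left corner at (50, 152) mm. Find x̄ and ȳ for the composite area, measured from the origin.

x̄ = 105.00 mm, ȳ = 44.57 mm

bottom flange: A = 210 × 32 = 6720.00, centroid at (105.00, 16.00).
web: A = 12 × 120 = 1440.00, centroid at (105.00, 92.00).
top flange: A = 110 × 10 = 1100.00, centroid at (105.00, 157.00).
ΣA = 9260.00 mm²
ΣAx̄ = (6720.00)(105.00) + (1440.00)(105.00) + (1100.00)(105.00) = 972300.00 mm³
ΣAȳ = (6720.00)(16.00) + (1440.00)(92.00) + (1100.00)(157.00) = 412700.00 mm³
x̄ = 972300.00 / 9260.00 = 105.00 mm
ȳ = 412700.00 / 9260.00 = 44.57 mm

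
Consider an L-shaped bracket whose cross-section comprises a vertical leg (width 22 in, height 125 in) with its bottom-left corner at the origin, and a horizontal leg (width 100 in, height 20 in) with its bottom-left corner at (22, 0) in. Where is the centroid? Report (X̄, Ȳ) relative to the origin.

X̄ = 36.68 in, Ȳ = 40.39 in

vertical leg: A = 22 × 125 = 2750.00, centroid at (11.00, 62.50).
horizontal leg: A = 100 × 20 = 2000.00, centroid at (72.00, 10.00).
ΣA = 4750.00 in²
ΣAX̄ = (2750.00)(11.00) + (2000.00)(72.00) = 174250.00 in³
ΣAȲ = (2750.00)(62.50) + (2000.00)(10.00) = 191875.00 in³
X̄ = 174250.00 / 4750.00 = 36.68 in
Ȳ = 191875.00 / 4750.00 = 40.39 in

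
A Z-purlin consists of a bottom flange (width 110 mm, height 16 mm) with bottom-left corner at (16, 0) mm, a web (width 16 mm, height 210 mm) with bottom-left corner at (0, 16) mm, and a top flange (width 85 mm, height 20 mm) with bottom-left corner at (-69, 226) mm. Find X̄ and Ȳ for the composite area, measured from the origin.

bottom flange: A = 110 × 16 = 1760.00, centroid at (71.00, 8.00).
web: A = 16 × 210 = 3360.00, centroid at (8.00, 121.00).
top flange: A = 85 × 20 = 1700.00, centroid at (-26.50, 236.00).
ΣA = 6820.00 mm², ΣAX̄ = 106790.00 mm³, ΣAȲ = 821840.00 mm³.
X̄ = 106790.00/6820.00 = 15.66 mm; Ȳ = 821840.00/6820.00 = 120.50 mm.

X̄ = 15.66 mm, Ȳ = 120.50 mm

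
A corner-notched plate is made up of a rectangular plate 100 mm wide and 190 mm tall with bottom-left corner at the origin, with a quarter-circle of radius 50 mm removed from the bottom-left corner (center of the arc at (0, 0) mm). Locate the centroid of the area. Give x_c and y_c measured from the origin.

x_c = 53.32 mm, y_c = 103.50 mm

plate: A = 100 × 190 = 19000.00, centroid at (50.00, 95.00).
removed quarter-circle: A = −¼π·50² = -1963.50, centroid at (21.22, 21.22).
ΣA = 17036.50 mm²
ΣAx_c = (19000.00)(50.00) + (-1963.50)(21.22) = 908333.33 mm³
ΣAy_c = (19000.00)(95.00) + (-1963.50)(21.22) = 1763333.33 mm³
x_c = 908333.33 / 17036.50 = 53.32 mm
y_c = 1763333.33 / 17036.50 = 103.50 mm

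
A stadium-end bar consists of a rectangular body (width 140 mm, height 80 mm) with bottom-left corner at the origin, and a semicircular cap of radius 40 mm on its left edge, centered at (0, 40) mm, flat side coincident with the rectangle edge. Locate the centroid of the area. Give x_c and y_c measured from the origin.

rectangular body: A = 140 × 80 = 11200.00, centroid at (70.00, 40.00).
semicircular end: A = ½π·40² = 2513.27, centroid at (-16.98, 40.00).
ΣA = 13713.27 mm², ΣAx_c = 741333.33 mm³, ΣAy_c = 548530.96 mm³.
x_c = 741333.33/13713.27 = 54.06 mm; y_c = 548530.96/13713.27 = 40.00 mm.

x_c = 54.06 mm, y_c = 40.00 mm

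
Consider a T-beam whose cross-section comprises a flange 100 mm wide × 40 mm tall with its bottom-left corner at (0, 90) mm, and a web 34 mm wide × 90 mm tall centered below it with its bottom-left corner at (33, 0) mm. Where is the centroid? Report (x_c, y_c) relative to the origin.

web: A = 34 × 90 = 3060.00, centroid at (50.00, 45.00).
flange: A = 100 × 40 = 4000.00, centroid at (50.00, 110.00).
ΣA = 7060.00 mm²
ΣAx_c = (3060.00)(50.00) + (4000.00)(50.00) = 353000.00 mm³
ΣAy_c = (3060.00)(45.00) + (4000.00)(110.00) = 577700.00 mm³
x_c = 353000.00 / 7060.00 = 50.00 mm
y_c = 577700.00 / 7060.00 = 81.83 mm

x_c = 50.00 mm, y_c = 81.83 mm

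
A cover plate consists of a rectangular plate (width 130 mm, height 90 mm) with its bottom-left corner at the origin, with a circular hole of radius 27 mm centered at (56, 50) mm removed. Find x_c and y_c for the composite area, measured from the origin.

x_c = 67.19 mm, y_c = 43.78 mm

plate: A = 130 × 90 = 11700.00, centroid at (65.00, 45.00).
hole: A = −π·27² = -2290.22, centroid at (56.00, 50.00).
ΣA = 9409.78 mm²
ΣAx_c = (11700.00)(65.00) + (-2290.22)(56.00) = 632247.62 mm³
ΣAy_c = (11700.00)(45.00) + (-2290.22)(50.00) = 411988.95 mm³
x_c = 632247.62 / 9409.78 = 67.19 mm
y_c = 411988.95 / 9409.78 = 43.78 mm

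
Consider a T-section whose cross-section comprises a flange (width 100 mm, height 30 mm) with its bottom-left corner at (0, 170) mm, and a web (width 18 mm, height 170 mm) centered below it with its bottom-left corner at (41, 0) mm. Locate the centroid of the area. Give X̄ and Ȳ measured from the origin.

Part | A | x̄ᵢ | ȳᵢ | A·x̄ᵢ | A·ȳᵢ
web | 3060.00 | 50.00 | 85.00 | 153000.00 | 260100.00
flange | 3000.00 | 50.00 | 185.00 | 150000.00 | 555000.00
Σ | 6060.00 |  |  | 303000.00 | 815100.00
X̄ = 303000.00 / 6060.00 = 50.00 mm
Ȳ = 815100.00 / 6060.00 = 134.50 mm

X̄ = 50.00 mm, Ȳ = 134.50 mm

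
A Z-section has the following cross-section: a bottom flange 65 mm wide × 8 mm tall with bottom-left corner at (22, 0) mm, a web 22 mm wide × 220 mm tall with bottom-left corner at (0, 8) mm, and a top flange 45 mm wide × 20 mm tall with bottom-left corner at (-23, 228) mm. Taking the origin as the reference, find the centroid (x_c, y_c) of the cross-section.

bottom flange: A = 65 × 8 = 520.00, centroid at (54.50, 4.00).
web: A = 22 × 220 = 4840.00, centroid at (11.00, 118.00).
top flange: A = 45 × 20 = 900.00, centroid at (-0.50, 238.00).
ΣA = 6260.00 mm²
ΣAx_c = (520.00)(54.50) + (4840.00)(11.00) + (900.00)(-0.50) = 81130.00 mm³
ΣAy_c = (520.00)(4.00) + (4840.00)(118.00) + (900.00)(238.00) = 787400.00 mm³
x_c = 81130.00 / 6260.00 = 12.96 mm
y_c = 787400.00 / 6260.00 = 125.78 mm

x_c = 12.96 mm, y_c = 125.78 mm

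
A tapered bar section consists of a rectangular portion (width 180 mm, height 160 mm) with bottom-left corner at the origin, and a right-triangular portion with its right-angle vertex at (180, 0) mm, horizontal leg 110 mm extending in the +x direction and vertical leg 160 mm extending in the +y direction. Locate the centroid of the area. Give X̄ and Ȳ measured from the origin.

X̄ = 119.65 mm, Ȳ = 73.76 mm

rectangular portion: A = 180 × 160 = 28800.00, centroid at (90.00, 80.00).
triangular portion: A = ½·110·160 = 8800.00, centroid at (216.67, 53.33).
ΣA = 37600.00 mm², ΣAX̄ = 4498666.67 mm³, ΣAȲ = 2773333.33 mm³.
X̄ = 4498666.67/37600.00 = 119.65 mm; Ȳ = 2773333.33/37600.00 = 73.76 mm.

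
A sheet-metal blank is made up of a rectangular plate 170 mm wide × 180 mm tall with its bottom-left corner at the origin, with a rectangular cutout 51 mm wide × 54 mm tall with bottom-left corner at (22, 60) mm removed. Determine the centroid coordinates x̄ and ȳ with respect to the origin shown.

Part | A | x̄ᵢ | ȳᵢ | A·x̄ᵢ | A·ȳᵢ
plate | 30600.00 | 85.00 | 90.00 | 2601000.00 | 2754000.00
hole | -2754.00 | 47.50 | 87.00 | -130815.00 | -239598.00
Σ | 27846.00 |  |  | 2470185.00 | 2514402.00
x̄ = 2470185.00 / 27846.00 = 88.71 mm
ȳ = 2514402.00 / 27846.00 = 90.30 mm

x̄ = 88.71 mm, ȳ = 90.30 mm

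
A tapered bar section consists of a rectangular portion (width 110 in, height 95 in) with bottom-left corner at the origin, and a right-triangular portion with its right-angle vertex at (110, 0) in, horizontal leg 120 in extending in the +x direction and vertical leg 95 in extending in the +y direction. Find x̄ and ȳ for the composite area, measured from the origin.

x̄ = 88.53 in, ȳ = 41.91 in

rectangular portion: A = 110 × 95 = 10450.00, centroid at (55.00, 47.50).
triangular portion: A = ½·120·95 = 5700.00, centroid at (150.00, 31.67).
ΣA = 16150.00 in², ΣAx̄ = 1429750.00 in³, ΣAȳ = 676875.00 in³.
x̄ = 1429750.00/16150.00 = 88.53 in; ȳ = 676875.00/16150.00 = 41.91 in.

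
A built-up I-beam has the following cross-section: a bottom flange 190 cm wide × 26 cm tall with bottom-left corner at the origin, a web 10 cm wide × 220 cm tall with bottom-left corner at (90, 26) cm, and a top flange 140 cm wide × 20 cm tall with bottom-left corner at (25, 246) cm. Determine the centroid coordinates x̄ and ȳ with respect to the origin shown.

x̄ = 95.00 cm, ȳ = 108.67 cm

Part | A | x̄ᵢ | ȳᵢ | A·x̄ᵢ | A·ȳᵢ
bottom flange | 4940.00 | 95.00 | 13.00 | 469300.00 | 64220.00
web | 2200.00 | 95.00 | 136.00 | 209000.00 | 299200.00
top flange | 2800.00 | 95.00 | 256.00 | 266000.00 | 716800.00
Σ | 9940.00 |  |  | 944300.00 | 1080220.00
x̄ = 944300.00 / 9940.00 = 95.00 cm
ȳ = 1080220.00 / 9940.00 = 108.67 cm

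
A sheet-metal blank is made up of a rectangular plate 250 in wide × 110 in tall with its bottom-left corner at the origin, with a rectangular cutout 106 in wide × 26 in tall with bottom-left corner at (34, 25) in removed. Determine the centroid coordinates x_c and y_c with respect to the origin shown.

x_c = 129.23 in, y_c = 56.89 in

plate: A = 250 × 110 = 27500.00, centroid at (125.00, 55.00).
hole: A = −(106 × 26) = -2756.00, centroid at (87.00, 38.00).
ΣA = 24744.00 in², ΣAx_c = 3197728.00 in³, ΣAy_c = 1407772.00 in³.
x_c = 3197728.00/24744.00 = 129.23 in; y_c = 1407772.00/24744.00 = 56.89 in.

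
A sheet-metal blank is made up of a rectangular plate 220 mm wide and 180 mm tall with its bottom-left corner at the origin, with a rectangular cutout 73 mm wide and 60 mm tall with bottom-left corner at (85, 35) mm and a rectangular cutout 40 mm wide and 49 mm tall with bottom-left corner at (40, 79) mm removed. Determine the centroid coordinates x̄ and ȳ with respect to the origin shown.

x̄ = 111.43 mm, ȳ = 92.50 mm

plate: A = 220 × 180 = 39600.00, centroid at (110.00, 90.00).
hole 1: A = −(73 × 60) = -4380.00, centroid at (121.50, 65.00).
hole 2: A = −(40 × 49) = -1960.00, centroid at (60.00, 103.50).
ΣA = 33260.00 mm²
ΣAx̄ = (39600.00)(110.00) + (-4380.00)(121.50) + (-1960.00)(60.00) = 3706230.00 mm³
ΣAȳ = (39600.00)(90.00) + (-4380.00)(65.00) + (-1960.00)(103.50) = 3076440.00 mm³
x̄ = 3706230.00 / 33260.00 = 111.43 mm
ȳ = 3076440.00 / 33260.00 = 92.50 mm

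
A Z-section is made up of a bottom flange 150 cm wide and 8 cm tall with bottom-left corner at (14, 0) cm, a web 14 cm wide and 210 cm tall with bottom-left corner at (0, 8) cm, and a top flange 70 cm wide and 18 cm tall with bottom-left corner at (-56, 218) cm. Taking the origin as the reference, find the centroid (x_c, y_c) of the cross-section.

Part | A | x̄ᵢ | ȳᵢ | A·x̄ᵢ | A·ȳᵢ
bottom flange | 1200.00 | 89.00 | 4.00 | 106800.00 | 4800.00
web | 2940.00 | 7.00 | 113.00 | 20580.00 | 332220.00
top flange | 1260.00 | -21.00 | 227.00 | -26460.00 | 286020.00
Σ | 5400.00 |  |  | 100920.00 | 623040.00
x_c = 100920.00 / 5400.00 = 18.69 cm
y_c = 623040.00 / 5400.00 = 115.38 cm

x_c = 18.69 cm, y_c = 115.38 cm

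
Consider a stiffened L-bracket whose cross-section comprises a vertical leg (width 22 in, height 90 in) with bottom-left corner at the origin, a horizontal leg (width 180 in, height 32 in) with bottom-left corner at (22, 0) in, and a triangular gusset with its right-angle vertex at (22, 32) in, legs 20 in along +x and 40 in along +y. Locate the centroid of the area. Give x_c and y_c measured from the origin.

vertical leg: A = 22 × 90 = 1980.00, centroid at (11.00, 45.00).
horizontal leg: A = 180 × 32 = 5760.00, centroid at (112.00, 16.00).
gusset: A = ½·20·40 = 400.00, centroid at (28.67, 45.33).
ΣA = 8140.00 in²
ΣAx_c = (1980.00)(11.00) + (5760.00)(112.00) + (400.00)(28.67) = 678366.67 in³
ΣAy_c = (1980.00)(45.00) + (5760.00)(16.00) + (400.00)(45.33) = 199393.33 in³
x_c = 678366.67 / 8140.00 = 83.34 in
y_c = 199393.33 / 8140.00 = 24.50 in

x_c = 83.34 in, y_c = 24.50 in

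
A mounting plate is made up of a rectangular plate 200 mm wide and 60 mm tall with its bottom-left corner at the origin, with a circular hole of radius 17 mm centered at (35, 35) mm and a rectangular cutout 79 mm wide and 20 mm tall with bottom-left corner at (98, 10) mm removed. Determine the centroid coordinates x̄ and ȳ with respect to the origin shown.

plate: A = 200 × 60 = 12000.00, centroid at (100.00, 30.00).
hole 1: A = −π·17² = -907.92, centroid at (35.00, 35.00).
hole 2: A = −(79 × 20) = -1580.00, centroid at (137.50, 20.00).
ΣA = 9512.08 mm²
ΣAx̄ = (12000.00)(100.00) + (-907.92)(35.00) + (-1580.00)(137.50) = 950972.79 mm³
ΣAȳ = (12000.00)(30.00) + (-907.92)(35.00) + (-1580.00)(20.00) = 296622.79 mm³
x̄ = 950972.79 / 9512.08 = 99.98 mm
ȳ = 296622.79 / 9512.08 = 31.18 mm

x̄ = 99.98 mm, ȳ = 31.18 mm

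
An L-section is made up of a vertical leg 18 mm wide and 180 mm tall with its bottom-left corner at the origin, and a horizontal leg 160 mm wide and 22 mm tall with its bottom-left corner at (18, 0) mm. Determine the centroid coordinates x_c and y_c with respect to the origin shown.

Part | A | x̄ᵢ | ȳᵢ | A·x̄ᵢ | A·ȳᵢ
vertical leg | 3240.00 | 9.00 | 90.00 | 29160.00 | 291600.00
horizontal leg | 3520.00 | 98.00 | 11.00 | 344960.00 | 38720.00
Σ | 6760.00 |  |  | 374120.00 | 330320.00
x_c = 374120.00 / 6760.00 = 55.34 mm
y_c = 330320.00 / 6760.00 = 48.86 mm

x_c = 55.34 mm, y_c = 48.86 mm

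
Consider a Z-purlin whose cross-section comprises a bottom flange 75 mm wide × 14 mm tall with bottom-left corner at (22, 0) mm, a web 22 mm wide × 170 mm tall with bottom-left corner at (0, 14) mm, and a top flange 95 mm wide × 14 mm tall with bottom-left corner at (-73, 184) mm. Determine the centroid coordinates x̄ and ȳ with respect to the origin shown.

bottom flange: A = 75 × 14 = 1050.00, centroid at (59.50, 7.00).
web: A = 22 × 170 = 3740.00, centroid at (11.00, 99.00).
top flange: A = 95 × 14 = 1330.00, centroid at (-25.50, 191.00).
ΣA = 6120.00 mm²
ΣAx̄ = (1050.00)(59.50) + (3740.00)(11.00) + (1330.00)(-25.50) = 69700.00 mm³
ΣAȳ = (1050.00)(7.00) + (3740.00)(99.00) + (1330.00)(191.00) = 631640.00 mm³
x̄ = 69700.00 / 6120.00 = 11.39 mm
ȳ = 631640.00 / 6120.00 = 103.21 mm

x̄ = 11.39 mm, ȳ = 103.21 mm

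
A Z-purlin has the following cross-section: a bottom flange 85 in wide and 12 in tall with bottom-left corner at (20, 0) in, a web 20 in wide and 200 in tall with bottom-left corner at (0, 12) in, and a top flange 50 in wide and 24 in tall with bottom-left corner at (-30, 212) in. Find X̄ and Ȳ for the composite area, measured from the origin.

X̄ = 15.72 in, Ȳ = 116.23 in

bottom flange: A = 85 × 12 = 1020.00, centroid at (62.50, 6.00).
web: A = 20 × 200 = 4000.00, centroid at (10.00, 112.00).
top flange: A = 50 × 24 = 1200.00, centroid at (-5.00, 224.00).
ΣA = 6220.00 in²
ΣAX̄ = (1020.00)(62.50) + (4000.00)(10.00) + (1200.00)(-5.00) = 97750.00 in³
ΣAȲ = (1020.00)(6.00) + (4000.00)(112.00) + (1200.00)(224.00) = 722920.00 in³
X̄ = 97750.00 / 6220.00 = 15.72 in
Ȳ = 722920.00 / 6220.00 = 116.23 in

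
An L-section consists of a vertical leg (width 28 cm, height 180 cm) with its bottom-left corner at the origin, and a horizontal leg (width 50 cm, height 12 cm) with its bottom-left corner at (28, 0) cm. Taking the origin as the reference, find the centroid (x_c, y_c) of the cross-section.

Part | A | x̄ᵢ | ȳᵢ | A·x̄ᵢ | A·ȳᵢ
vertical leg | 5040.00 | 14.00 | 90.00 | 70560.00 | 453600.00
horizontal leg | 600.00 | 53.00 | 6.00 | 31800.00 | 3600.00
Σ | 5640.00 |  |  | 102360.00 | 457200.00
x_c = 102360.00 / 5640.00 = 18.15 cm
y_c = 457200.00 / 5640.00 = 81.06 cm

x_c = 18.15 cm, y_c = 81.06 cm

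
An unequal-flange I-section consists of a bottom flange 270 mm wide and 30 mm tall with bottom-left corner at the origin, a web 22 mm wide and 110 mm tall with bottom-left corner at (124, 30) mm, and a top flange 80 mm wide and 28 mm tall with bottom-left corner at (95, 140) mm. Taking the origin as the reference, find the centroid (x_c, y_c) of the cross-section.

bottom flange: A = 270 × 30 = 8100.00, centroid at (135.00, 15.00).
web: A = 22 × 110 = 2420.00, centroid at (135.00, 85.00).
top flange: A = 80 × 28 = 2240.00, centroid at (135.00, 154.00).
ΣA = 12760.00 mm², ΣAx_c = 1722600.00 mm³, ΣAy_c = 672160.00 mm³.
x_c = 1722600.00/12760.00 = 135.00 mm; y_c = 672160.00/12760.00 = 52.68 mm.

x_c = 135.00 mm, y_c = 52.68 mm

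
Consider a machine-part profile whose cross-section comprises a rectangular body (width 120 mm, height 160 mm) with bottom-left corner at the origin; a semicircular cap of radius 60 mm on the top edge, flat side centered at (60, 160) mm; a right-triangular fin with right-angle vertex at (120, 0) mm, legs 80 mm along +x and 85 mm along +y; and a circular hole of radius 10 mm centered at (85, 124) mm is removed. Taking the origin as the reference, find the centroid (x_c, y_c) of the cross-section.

x_c = 70.27 mm, y_c = 94.56 mm

Part | A | x̄ᵢ | ȳᵢ | A·x̄ᵢ | A·ȳᵢ
rectangular body | 19200.00 | 60.00 | 80.00 | 1152000.00 | 1536000.00
semicircular top | 5654.87 | 60.00 | 185.46 | 339292.01 | 1048778.68
triangular fin | 3400.00 | 146.67 | 28.33 | 498666.67 | 96333.33
hole | -314.16 | 85.00 | 124.00 | -26703.54 | -38955.75
Σ | 27940.71 |  |  | 1963255.14 | 2642156.27
x_c = 1963255.14 / 27940.71 = 70.27 mm
y_c = 2642156.27 / 27940.71 = 94.56 mm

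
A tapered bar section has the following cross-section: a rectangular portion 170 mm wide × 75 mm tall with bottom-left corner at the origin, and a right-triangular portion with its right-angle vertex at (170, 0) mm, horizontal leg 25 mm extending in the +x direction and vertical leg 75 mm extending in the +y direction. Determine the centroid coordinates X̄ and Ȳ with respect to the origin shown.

X̄ = 91.39 mm, Ȳ = 36.64 mm

rectangular portion: A = 170 × 75 = 12750.00, centroid at (85.00, 37.50).
triangular portion: A = ½·25·75 = 937.50, centroid at (178.33, 25.00).
ΣA = 13687.50 mm²
ΣAX̄ = (12750.00)(85.00) + (937.50)(178.33) = 1250937.50 mm³
ΣAȲ = (12750.00)(37.50) + (937.50)(25.00) = 501562.50 mm³
X̄ = 1250937.50 / 13687.50 = 91.39 mm
Ȳ = 501562.50 / 13687.50 = 36.64 mm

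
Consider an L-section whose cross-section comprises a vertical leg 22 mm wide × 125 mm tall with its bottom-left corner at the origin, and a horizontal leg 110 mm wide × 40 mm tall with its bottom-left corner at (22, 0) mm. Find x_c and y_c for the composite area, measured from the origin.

x_c = 51.62 mm, y_c = 36.35 mm

Part | A | x̄ᵢ | ȳᵢ | A·x̄ᵢ | A·ȳᵢ
vertical leg | 2750.00 | 11.00 | 62.50 | 30250.00 | 171875.00
horizontal leg | 4400.00 | 77.00 | 20.00 | 338800.00 | 88000.00
Σ | 7150.00 |  |  | 369050.00 | 259875.00
x_c = 369050.00 / 7150.00 = 51.62 mm
y_c = 259875.00 / 7150.00 = 36.35 mm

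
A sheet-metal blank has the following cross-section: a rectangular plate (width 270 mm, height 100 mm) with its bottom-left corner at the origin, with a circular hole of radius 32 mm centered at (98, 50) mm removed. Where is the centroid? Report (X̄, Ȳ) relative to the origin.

X̄ = 140.00 mm, Ȳ = 50.00 mm

plate: A = 270 × 100 = 27000.00, centroid at (135.00, 50.00).
hole: A = −π·32² = -3216.99, centroid at (98.00, 50.00).
ΣA = 23783.01 mm²
ΣAX̄ = (27000.00)(135.00) + (-3216.99)(98.00) = 3329734.89 mm³
ΣAȲ = (27000.00)(50.00) + (-3216.99)(50.00) = 1189150.46 mm³
X̄ = 3329734.89 / 23783.01 = 140.00 mm
Ȳ = 1189150.46 / 23783.01 = 50.00 mm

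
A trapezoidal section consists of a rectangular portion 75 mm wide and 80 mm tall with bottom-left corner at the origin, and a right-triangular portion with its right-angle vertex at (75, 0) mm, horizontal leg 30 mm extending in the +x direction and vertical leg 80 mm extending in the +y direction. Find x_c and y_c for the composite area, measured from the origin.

x_c = 45.42 mm, y_c = 37.78 mm

rectangular portion: A = 75 × 80 = 6000.00, centroid at (37.50, 40.00).
triangular portion: A = ½·30·80 = 1200.00, centroid at (85.00, 26.67).
ΣA = 7200.00 mm²
ΣAx_c = (6000.00)(37.50) + (1200.00)(85.00) = 327000.00 mm³
ΣAy_c = (6000.00)(40.00) + (1200.00)(26.67) = 272000.00 mm³
x_c = 327000.00 / 7200.00 = 45.42 mm
y_c = 272000.00 / 7200.00 = 37.78 mm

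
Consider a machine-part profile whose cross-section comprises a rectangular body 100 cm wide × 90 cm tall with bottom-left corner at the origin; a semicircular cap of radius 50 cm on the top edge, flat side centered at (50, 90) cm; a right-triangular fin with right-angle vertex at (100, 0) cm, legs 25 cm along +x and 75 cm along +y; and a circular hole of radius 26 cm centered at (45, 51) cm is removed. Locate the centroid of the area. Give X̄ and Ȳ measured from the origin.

rectangular body: A = 100 × 90 = 9000.00, centroid at (50.00, 45.00).
semicircular top: A = ½π·50² = 3926.99, centroid at (50.00, 111.22).
triangular fin: A = ½·25·75 = 937.50, centroid at (108.33, 25.00).
hole: A = −π·26² = -2123.72, centroid at (45.00, 51.00).
ΣA = 11740.77 cm², ΣAX̄ = 652344.79 cm³, ΣAȲ = 756890.46 cm³.
X̄ = 652344.79/11740.77 = 55.56 cm; Ȳ = 756890.46/11740.77 = 64.47 cm.

X̄ = 55.56 cm, Ȳ = 64.47 cm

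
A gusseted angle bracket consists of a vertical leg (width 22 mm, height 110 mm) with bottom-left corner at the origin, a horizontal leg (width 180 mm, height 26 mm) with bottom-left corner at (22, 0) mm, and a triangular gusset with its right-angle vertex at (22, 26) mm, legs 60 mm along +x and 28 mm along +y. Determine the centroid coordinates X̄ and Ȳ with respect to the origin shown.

X̄ = 73.81 mm, Ȳ = 28.16 mm

vertical leg: A = 22 × 110 = 2420.00, centroid at (11.00, 55.00).
horizontal leg: A = 180 × 26 = 4680.00, centroid at (112.00, 13.00).
gusset: A = ½·60·28 = 840.00, centroid at (42.00, 35.33).
ΣA = 7940.00 mm²
ΣAX̄ = (2420.00)(11.00) + (4680.00)(112.00) + (840.00)(42.00) = 586060.00 mm³
ΣAȲ = (2420.00)(55.00) + (4680.00)(13.00) + (840.00)(35.33) = 223620.00 mm³
X̄ = 586060.00 / 7940.00 = 73.81 mm
Ȳ = 223620.00 / 7940.00 = 28.16 mm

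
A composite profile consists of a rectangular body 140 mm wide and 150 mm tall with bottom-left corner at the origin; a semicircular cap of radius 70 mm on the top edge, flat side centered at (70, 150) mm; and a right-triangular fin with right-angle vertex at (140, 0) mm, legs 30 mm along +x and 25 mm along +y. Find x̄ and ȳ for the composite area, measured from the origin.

Part | A | x̄ᵢ | ȳᵢ | A·x̄ᵢ | A·ȳᵢ
rectangular body | 21000.00 | 70.00 | 75.00 | 1470000.00 | 1575000.00
semicircular top | 7696.90 | 70.00 | 179.71 | 538783.14 | 1383201.97
triangular fin | 375.00 | 150.00 | 8.33 | 56250.00 | 3125.00
Σ | 29071.90 |  |  | 2065033.14 | 2961326.97
x̄ = 2065033.14 / 29071.90 = 71.03 mm
ȳ = 2961326.97 / 29071.90 = 101.86 mm

x̄ = 71.03 mm, ȳ = 101.86 mm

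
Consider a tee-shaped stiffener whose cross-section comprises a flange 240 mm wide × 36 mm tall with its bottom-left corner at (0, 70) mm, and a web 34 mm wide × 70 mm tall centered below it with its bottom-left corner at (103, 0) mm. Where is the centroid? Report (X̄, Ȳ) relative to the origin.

web: A = 34 × 70 = 2380.00, centroid at (120.00, 35.00).
flange: A = 240 × 36 = 8640.00, centroid at (120.00, 88.00).
ΣA = 11020.00 mm²
ΣAX̄ = (2380.00)(120.00) + (8640.00)(120.00) = 1322400.00 mm³
ΣAȲ = (2380.00)(35.00) + (8640.00)(88.00) = 843620.00 mm³
X̄ = 1322400.00 / 11020.00 = 120.00 mm
Ȳ = 843620.00 / 11020.00 = 76.55 mm

X̄ = 120.00 mm, Ȳ = 76.55 mm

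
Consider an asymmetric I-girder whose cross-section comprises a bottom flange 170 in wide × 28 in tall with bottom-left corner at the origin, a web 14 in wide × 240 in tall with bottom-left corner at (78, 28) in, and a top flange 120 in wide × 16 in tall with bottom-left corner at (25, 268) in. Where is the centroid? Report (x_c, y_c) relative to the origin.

bottom flange: A = 170 × 28 = 4760.00, centroid at (85.00, 14.00).
web: A = 14 × 240 = 3360.00, centroid at (85.00, 148.00).
top flange: A = 120 × 16 = 1920.00, centroid at (85.00, 276.00).
ΣA = 10040.00 in²
ΣAx_c = (4760.00)(85.00) + (3360.00)(85.00) + (1920.00)(85.00) = 853400.00 in³
ΣAy_c = (4760.00)(14.00) + (3360.00)(148.00) + (1920.00)(276.00) = 1093840.00 in³
x_c = 853400.00 / 10040.00 = 85.00 in
y_c = 1093840.00 / 10040.00 = 108.95 in

x_c = 85.00 in, y_c = 108.95 in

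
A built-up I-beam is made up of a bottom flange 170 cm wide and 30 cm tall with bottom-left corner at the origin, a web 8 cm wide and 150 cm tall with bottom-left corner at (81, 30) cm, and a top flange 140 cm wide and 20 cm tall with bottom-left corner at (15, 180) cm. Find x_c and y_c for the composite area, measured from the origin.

x_c = 85.00 cm, y_c = 80.71 cm

Part | A | x̄ᵢ | ȳᵢ | A·x̄ᵢ | A·ȳᵢ
bottom flange | 5100.00 | 85.00 | 15.00 | 433500.00 | 76500.00
web | 1200.00 | 85.00 | 105.00 | 102000.00 | 126000.00
top flange | 2800.00 | 85.00 | 190.00 | 238000.00 | 532000.00
Σ | 9100.00 |  |  | 773500.00 | 734500.00
x_c = 773500.00 / 9100.00 = 85.00 cm
y_c = 734500.00 / 9100.00 = 80.71 cm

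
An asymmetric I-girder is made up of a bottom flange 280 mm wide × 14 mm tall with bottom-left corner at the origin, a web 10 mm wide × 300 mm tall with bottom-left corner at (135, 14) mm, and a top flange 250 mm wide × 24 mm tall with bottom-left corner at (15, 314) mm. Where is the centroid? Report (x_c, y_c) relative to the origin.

bottom flange: A = 280 × 14 = 3920.00, centroid at (140.00, 7.00).
web: A = 10 × 300 = 3000.00, centroid at (140.00, 164.00).
top flange: A = 250 × 24 = 6000.00, centroid at (140.00, 326.00).
ΣA = 12920.00 mm²
ΣAx_c = (3920.00)(140.00) + (3000.00)(140.00) + (6000.00)(140.00) = 1808800.00 mm³
ΣAy_c = (3920.00)(7.00) + (3000.00)(164.00) + (6000.00)(326.00) = 2475440.00 mm³
x_c = 1808800.00 / 12920.00 = 140.00 mm
y_c = 2475440.00 / 12920.00 = 191.60 mm

x_c = 140.00 mm, y_c = 191.60 mm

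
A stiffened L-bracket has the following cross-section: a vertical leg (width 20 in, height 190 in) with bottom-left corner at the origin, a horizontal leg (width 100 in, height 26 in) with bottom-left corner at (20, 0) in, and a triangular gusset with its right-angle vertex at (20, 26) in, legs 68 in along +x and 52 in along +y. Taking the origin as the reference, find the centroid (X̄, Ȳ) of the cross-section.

vertical leg: A = 20 × 190 = 3800.00, centroid at (10.00, 95.00).
horizontal leg: A = 100 × 26 = 2600.00, centroid at (70.00, 13.00).
gusset: A = ½·68·52 = 1768.00, centroid at (42.67, 43.33).
ΣA = 8168.00 in², ΣAX̄ = 295434.67 in³, ΣAȲ = 471413.33 in³.
X̄ = 295434.67/8168.00 = 36.17 in; Ȳ = 471413.33/8168.00 = 57.71 in.

X̄ = 36.17 in, Ȳ = 57.71 in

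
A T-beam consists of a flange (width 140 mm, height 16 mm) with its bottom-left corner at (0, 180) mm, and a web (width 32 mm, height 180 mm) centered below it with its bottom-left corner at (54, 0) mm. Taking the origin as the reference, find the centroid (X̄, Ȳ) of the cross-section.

X̄ = 70.00 mm, Ȳ = 117.44 mm

Part | A | x̄ᵢ | ȳᵢ | A·x̄ᵢ | A·ȳᵢ
web | 5760.00 | 70.00 | 90.00 | 403200.00 | 518400.00
flange | 2240.00 | 70.00 | 188.00 | 156800.00 | 421120.00
Σ | 8000.00 |  |  | 560000.00 | 939520.00
X̄ = 560000.00 / 8000.00 = 70.00 mm
Ȳ = 939520.00 / 8000.00 = 117.44 mm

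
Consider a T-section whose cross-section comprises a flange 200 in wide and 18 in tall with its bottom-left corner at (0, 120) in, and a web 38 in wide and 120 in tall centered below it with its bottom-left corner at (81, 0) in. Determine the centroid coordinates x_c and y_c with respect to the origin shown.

x_c = 100.00 in, y_c = 90.44 in

web: A = 38 × 120 = 4560.00, centroid at (100.00, 60.00).
flange: A = 200 × 18 = 3600.00, centroid at (100.00, 129.00).
ΣA = 8160.00 in², ΣAx_c = 816000.00 in³, ΣAy_c = 738000.00 in³.
x_c = 816000.00/8160.00 = 100.00 in; y_c = 738000.00/8160.00 = 90.44 in.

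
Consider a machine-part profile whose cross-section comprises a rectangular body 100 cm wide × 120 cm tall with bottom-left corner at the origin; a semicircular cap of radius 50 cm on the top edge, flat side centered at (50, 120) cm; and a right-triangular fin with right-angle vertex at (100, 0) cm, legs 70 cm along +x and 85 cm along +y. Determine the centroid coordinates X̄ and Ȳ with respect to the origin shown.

X̄ = 61.54 cm, Ȳ = 71.89 cm

rectangular body: A = 100 × 120 = 12000.00, centroid at (50.00, 60.00).
semicircular top: A = ½π·50² = 3926.99, centroid at (50.00, 141.22).
triangular fin: A = ½·70·85 = 2975.00, centroid at (123.33, 28.33).
ΣA = 18901.99 cm²
ΣAX̄ = (12000.00)(50.00) + (3926.99)(50.00) + (2975.00)(123.33) = 1163266.21 cm³
ΣAȲ = (12000.00)(60.00) + (3926.99)(141.22) + (2975.00)(28.33) = 1358863.90 cm³
X̄ = 1163266.21 / 18901.99 = 61.54 cm
Ȳ = 1358863.90 / 18901.99 = 71.89 cm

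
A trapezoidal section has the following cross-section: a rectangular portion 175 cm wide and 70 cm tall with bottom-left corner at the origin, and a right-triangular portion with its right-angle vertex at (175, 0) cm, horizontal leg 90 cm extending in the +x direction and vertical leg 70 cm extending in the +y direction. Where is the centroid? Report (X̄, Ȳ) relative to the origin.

X̄ = 111.53 cm, Ȳ = 32.61 cm

rectangular portion: A = 175 × 70 = 12250.00, centroid at (87.50, 35.00).
triangular portion: A = ½·90·70 = 3150.00, centroid at (205.00, 23.33).
ΣA = 15400.00 cm², ΣAX̄ = 1717625.00 cm³, ΣAȲ = 502250.00 cm³.
X̄ = 1717625.00/15400.00 = 111.53 cm; Ȳ = 502250.00/15400.00 = 32.61 cm.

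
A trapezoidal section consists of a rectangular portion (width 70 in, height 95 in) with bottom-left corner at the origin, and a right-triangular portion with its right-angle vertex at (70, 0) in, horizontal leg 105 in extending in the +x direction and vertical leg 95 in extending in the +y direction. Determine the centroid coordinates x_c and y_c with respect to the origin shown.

rectangular portion: A = 70 × 95 = 6650.00, centroid at (35.00, 47.50).
triangular portion: A = ½·105·95 = 4987.50, centroid at (105.00, 31.67).
ΣA = 11637.50 in², ΣAx_c = 756437.50 in³, ΣAy_c = 473812.50 in³.
x_c = 756437.50/11637.50 = 65.00 in; y_c = 473812.50/11637.50 = 40.71 in.

x_c = 65.00 in, y_c = 40.71 in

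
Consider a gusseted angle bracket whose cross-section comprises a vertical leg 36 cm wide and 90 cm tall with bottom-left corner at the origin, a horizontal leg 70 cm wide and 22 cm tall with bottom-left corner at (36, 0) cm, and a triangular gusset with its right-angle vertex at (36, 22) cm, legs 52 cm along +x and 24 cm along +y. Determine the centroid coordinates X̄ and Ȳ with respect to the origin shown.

X̄ = 37.18 cm, Ȳ = 33.58 cm

Part | A | x̄ᵢ | ȳᵢ | A·x̄ᵢ | A·ȳᵢ
vertical leg | 3240.00 | 18.00 | 45.00 | 58320.00 | 145800.00
horizontal leg | 1540.00 | 71.00 | 11.00 | 109340.00 | 16940.00
gusset | 624.00 | 53.33 | 30.00 | 33280.00 | 18720.00
Σ | 5404.00 |  |  | 200940.00 | 181460.00
X̄ = 200940.00 / 5404.00 = 37.18 cm
Ȳ = 181460.00 / 5404.00 = 33.58 cm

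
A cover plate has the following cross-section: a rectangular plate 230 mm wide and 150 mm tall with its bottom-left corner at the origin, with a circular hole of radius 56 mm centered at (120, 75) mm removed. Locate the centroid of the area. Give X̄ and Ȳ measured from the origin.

X̄ = 113.00 mm, Ȳ = 75.00 mm

Part | A | x̄ᵢ | ȳᵢ | A·x̄ᵢ | A·ȳᵢ
plate | 34500.00 | 115.00 | 75.00 | 3967500.00 | 2587500.00
hole | -9852.03 | 120.00 | 75.00 | -1182244.15 | -738902.59
Σ | 24647.97 |  |  | 2785255.85 | 1848597.41
X̄ = 2785255.85 / 24647.97 = 113.00 mm
Ȳ = 1848597.41 / 24647.97 = 75.00 mm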